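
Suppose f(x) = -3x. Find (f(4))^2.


f(4) = -12
(-12)^2 = 144

144


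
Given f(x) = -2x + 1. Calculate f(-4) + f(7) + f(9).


f(-4) = 9
f(7) = -13
f(9) = -17
Sum = -21

-21


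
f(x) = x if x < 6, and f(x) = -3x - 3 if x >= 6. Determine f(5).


5 satisfies x < 6
f(5) = 5

5


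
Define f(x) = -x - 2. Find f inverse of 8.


-10


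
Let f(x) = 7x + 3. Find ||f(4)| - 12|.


f(4) = 31
|31| = 31
|31 - 12| = 19

19


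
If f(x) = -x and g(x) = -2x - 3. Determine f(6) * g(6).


f(6) = -6
g(6) = -15
Product = 90

90


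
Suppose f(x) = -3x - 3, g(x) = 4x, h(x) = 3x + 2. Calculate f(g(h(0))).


h(0) = 2
g(2) = 8
f(8) = -27

-27


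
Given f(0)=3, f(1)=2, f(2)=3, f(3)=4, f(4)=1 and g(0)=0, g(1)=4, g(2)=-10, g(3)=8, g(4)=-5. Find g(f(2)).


f(2) = 3
g(3) = 8

8


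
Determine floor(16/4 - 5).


16/4 = 4
4 - 5 = -1
floor(-1) = -1

-1


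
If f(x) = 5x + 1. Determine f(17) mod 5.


f(17) = 86
86 mod 5 = 1

1


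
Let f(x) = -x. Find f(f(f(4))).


f(4) = -4
f(-4) = 4
f(4) = -4

-4


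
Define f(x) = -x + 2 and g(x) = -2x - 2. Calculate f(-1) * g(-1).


f(-1) = 3
g(-1) = 0
Product = 0

0


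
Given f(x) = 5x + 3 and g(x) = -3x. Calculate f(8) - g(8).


f(8) = 43
g(8) = -24
Difference = 67

67


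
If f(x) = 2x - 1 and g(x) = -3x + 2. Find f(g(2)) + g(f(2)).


f(g(2)) = -9
g(f(2)) = -7
Sum = -16

-16


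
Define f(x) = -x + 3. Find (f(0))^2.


f(0) = 3
(3)^2 = 9

9


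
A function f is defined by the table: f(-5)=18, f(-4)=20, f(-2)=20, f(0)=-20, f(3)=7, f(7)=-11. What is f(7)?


Reading from the table at x = 7

-11


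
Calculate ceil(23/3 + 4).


23/3 = 7.6667
7.6667 + 4 = 11.6667
ceil(11.6667) = 12

12


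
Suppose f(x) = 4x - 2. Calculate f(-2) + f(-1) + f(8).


f(-2) = -10
f(-1) = -6
f(8) = 30
Sum = 14

14


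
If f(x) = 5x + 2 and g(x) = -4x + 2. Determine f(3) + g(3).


f(3) = 17
g(3) = -10
Sum = 7

7


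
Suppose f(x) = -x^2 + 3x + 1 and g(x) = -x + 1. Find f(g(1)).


g(1) = 0
f(0) = (-1)*(0)^2 + 3*(0) + 1 = 1

1


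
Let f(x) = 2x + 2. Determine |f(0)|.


f(0) = 2
|2| = 2

2


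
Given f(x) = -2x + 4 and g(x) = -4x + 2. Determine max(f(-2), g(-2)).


10


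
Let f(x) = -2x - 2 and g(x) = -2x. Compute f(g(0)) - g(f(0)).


-6


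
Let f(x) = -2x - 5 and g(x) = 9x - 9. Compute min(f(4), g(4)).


f(4) = -13
g(4) = 27
min = -13

-13


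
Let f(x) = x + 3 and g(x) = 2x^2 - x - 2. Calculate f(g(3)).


g(3) = 13
f(13) = 16

16


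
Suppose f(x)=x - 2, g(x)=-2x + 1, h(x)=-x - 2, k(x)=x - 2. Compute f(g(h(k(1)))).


k(1) = -1
h(-1) = -1
g(-1) = 3
f(3) = 1

1


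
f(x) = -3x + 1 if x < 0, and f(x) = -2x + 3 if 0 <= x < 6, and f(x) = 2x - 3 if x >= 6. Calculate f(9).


9 satisfies x >= 6
f(9) = 15

15


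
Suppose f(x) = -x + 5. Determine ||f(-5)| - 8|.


f(-5) = 10
|10| = 10
|10 - 8| = 2

2


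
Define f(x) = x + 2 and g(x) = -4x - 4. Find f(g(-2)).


g(-2) = 4
f(4) = 6

6


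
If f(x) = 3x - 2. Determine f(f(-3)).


f(-3) = -11
f(-11) = -35

-35


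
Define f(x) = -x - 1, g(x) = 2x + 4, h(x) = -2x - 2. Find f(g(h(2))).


h(2) = -6
g(-6) = -8
f(-8) = 7

7


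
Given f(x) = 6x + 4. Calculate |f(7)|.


46


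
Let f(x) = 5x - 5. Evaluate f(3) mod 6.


f(3) = 10
10 mod 6 = 4

4


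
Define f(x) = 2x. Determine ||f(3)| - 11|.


5


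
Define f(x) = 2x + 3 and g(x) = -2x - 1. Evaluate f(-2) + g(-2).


f(-2) = -1
g(-2) = 3
Sum = 2

2


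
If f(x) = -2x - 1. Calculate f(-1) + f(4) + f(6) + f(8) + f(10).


f(-1) = 1
f(4) = -9
f(6) = -13
f(8) = -17
f(10) = -21
Sum = -59

-59


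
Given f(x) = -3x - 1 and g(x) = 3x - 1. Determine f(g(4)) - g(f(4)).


f(g(4)) = -34
g(f(4)) = -40
Difference = 6

6


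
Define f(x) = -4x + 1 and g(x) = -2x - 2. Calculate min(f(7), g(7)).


-27


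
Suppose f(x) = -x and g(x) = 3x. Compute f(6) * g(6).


f(6) = -6
g(6) = 18
Product = -108

-108


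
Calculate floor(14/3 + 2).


14/3 = 4.6667
4.6667 + 2 = 6.6667
floor(6.6667) = 6

6


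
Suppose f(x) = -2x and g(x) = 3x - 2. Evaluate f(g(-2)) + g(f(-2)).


26


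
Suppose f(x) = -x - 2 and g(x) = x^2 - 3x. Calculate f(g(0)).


-2


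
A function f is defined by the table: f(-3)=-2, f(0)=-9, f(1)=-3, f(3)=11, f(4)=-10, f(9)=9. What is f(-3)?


Reading from the table at x = -3

-2


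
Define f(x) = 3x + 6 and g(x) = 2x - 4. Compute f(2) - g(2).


f(2) = 12
g(2) = 0
Difference = 12

12


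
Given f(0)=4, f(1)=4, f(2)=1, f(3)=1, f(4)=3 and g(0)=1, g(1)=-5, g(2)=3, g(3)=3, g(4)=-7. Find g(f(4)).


f(4) = 3
g(3) = 3

3


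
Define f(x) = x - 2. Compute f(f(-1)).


f(-1) = -3
f(-3) = -5

-5


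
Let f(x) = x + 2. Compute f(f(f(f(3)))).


f(3) = 5
f(5) = 7
f(7) = 9
f(9) = 11

11


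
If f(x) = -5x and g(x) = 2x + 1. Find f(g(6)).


g(6) = 13
f(13) = -65

-65


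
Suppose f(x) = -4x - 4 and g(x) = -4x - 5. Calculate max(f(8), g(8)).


-36


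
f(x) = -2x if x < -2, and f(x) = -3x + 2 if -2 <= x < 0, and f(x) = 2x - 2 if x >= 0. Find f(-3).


-3 satisfies x < -2
f(-3) = 6

6


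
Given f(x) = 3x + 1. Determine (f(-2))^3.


f(-2) = -5
(-5)^3 = -125

-125


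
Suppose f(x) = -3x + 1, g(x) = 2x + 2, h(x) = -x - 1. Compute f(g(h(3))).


19


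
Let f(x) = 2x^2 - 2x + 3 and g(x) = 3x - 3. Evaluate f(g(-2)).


183


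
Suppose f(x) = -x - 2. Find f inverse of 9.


Solve -x - 2 = 9
x = (9 + 2) / (-1) = -11

-11


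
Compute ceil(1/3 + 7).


1/3 = 0.3333
0.3333 + 7 = 7.3333
ceil(7.3333) = 8

8


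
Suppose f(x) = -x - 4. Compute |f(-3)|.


f(-3) = -1
|-1| = 1

1


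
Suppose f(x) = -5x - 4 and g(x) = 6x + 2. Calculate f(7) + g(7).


f(7) = -39
g(7) = 44
Sum = 5

5


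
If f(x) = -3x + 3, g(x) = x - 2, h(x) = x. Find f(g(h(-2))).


h(-2) = -2
g(-2) = -4
f(-4) = 15

15


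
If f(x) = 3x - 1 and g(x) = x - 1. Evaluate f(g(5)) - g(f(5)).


f(g(5)) = 11
g(f(5)) = 13
Difference = -2

-2


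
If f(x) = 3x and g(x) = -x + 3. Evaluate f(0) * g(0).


0


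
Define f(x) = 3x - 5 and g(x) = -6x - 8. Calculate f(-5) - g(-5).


-42


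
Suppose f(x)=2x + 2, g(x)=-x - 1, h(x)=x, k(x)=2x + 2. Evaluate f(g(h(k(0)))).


k(0) = 2
h(2) = 2
g(2) = -3
f(-3) = -4

-4


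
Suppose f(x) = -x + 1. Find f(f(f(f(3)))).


f(3) = -2
f(-2) = 3
f(3) = -2
f(-2) = 3

3


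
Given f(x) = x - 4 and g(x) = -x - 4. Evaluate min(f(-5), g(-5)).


f(-5) = -9
g(-5) = 1
min = -9

-9


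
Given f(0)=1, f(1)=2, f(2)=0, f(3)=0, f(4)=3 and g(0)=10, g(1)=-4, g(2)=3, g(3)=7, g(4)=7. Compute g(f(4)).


f(4) = 3
g(3) = 7

7


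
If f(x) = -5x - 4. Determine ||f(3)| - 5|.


f(3) = -19
|-19| = 19
|19 - 5| = 14

14


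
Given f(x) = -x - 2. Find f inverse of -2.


0


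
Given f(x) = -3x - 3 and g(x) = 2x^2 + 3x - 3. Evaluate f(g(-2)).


0


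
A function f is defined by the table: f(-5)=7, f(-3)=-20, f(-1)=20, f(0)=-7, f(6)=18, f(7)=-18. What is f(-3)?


Reading from the table at x = -3

-20


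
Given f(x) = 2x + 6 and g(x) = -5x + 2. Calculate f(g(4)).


g(4) = -18
f(-18) = -30

-30


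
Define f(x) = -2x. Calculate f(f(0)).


0


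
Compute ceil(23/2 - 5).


23/2 = 11.5
11.5 - 5 = 6.5
ceil(6.5) = 7

7


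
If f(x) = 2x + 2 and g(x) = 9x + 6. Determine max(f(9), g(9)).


87


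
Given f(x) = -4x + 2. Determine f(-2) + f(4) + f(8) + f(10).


f(-2) = 10
f(4) = -14
f(8) = -30
f(10) = -38
Sum = -72

-72


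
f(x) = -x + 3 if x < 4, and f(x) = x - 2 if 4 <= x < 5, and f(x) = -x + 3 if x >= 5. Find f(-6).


-6 satisfies x < 4
f(-6) = 9

9


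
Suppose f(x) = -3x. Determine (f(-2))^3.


f(-2) = 6
(6)^3 = 216

216


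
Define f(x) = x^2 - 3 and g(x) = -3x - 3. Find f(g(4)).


g(4) = -15
f(-15) = 1*(-15)^2 - 3 = 222

222


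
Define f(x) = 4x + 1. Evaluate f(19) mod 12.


5


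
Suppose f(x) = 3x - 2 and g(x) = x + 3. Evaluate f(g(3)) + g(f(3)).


f(g(3)) = 16
g(f(3)) = 10
Sum = 26

26


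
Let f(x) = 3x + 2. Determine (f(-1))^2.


1


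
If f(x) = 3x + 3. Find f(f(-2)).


f(-2) = -3
f(-3) = -6

-6


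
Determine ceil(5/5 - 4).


5/5 = 1
1 - 4 = -3
ceil(-3) = -3

-3


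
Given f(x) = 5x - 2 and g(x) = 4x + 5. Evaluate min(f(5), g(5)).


f(5) = 23
g(5) = 25
min = 23

23


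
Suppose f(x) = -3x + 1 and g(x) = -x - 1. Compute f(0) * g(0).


f(0) = 1
g(0) = -1
Product = -1

-1


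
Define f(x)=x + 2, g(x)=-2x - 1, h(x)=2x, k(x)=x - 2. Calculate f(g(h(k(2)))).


k(2) = 0
h(0) = 0
g(0) = -1
f(-1) = 1

1


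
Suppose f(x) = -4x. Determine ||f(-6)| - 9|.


f(-6) = 24
|24| = 24
|24 - 9| = 15

15


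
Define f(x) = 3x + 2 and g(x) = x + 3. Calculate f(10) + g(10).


f(10) = 32
g(10) = 13
Sum = 45

45


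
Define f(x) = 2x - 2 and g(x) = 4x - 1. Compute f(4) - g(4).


f(4) = 6
g(4) = 15
Difference = -9

-9


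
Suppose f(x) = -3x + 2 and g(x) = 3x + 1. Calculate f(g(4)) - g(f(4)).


f(g(4)) = -37
g(f(4)) = -29
Difference = -8

-8


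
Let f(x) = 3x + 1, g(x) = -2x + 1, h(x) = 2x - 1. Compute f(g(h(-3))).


46


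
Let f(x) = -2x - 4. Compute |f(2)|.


8


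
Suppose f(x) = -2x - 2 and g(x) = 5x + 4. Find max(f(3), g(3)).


f(3) = -8
g(3) = 19
max = 19

19


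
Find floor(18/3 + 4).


18/3 = 6
6 + 4 = 10
floor(10) = 10

10


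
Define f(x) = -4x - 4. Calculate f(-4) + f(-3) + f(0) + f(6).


f(-4) = 12
f(-3) = 8
f(0) = -4
f(6) = -28
Sum = -12

-12


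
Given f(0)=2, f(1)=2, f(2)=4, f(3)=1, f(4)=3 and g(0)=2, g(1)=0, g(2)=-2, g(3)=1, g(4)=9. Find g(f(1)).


f(1) = 2
g(2) = -2

-2


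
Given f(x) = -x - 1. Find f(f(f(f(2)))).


f(2) = -3
f(-3) = 2
f(2) = -3
f(-3) = 2

2


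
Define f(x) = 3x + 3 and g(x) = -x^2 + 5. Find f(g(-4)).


g(-4) = -11
f(-11) = -30

-30


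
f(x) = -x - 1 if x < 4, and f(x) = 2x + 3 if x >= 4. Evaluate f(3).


-4


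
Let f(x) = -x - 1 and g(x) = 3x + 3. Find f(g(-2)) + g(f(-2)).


f(g(-2)) = 2
g(f(-2)) = 6
Sum = 8

8


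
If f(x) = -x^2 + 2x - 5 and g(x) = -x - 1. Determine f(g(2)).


g(2) = -3
f(-3) = (-1)*(-3)^2 + 2*(-3) - 5 = -20

-20


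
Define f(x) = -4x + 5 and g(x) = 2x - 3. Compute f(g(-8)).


g(-8) = -19
f(-19) = 81

81


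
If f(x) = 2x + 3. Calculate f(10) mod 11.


f(10) = 23
23 mod 11 = 1

1


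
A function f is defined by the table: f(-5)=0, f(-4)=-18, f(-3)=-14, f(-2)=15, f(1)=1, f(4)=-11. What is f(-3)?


-14


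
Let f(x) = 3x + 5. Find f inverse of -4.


-3


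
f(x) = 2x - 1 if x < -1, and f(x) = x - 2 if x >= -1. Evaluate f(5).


3


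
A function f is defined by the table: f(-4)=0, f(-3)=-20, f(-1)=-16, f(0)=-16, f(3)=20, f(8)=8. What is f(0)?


Reading from the table at x = 0

-16


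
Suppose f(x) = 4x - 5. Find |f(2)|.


f(2) = 3
|3| = 3

3


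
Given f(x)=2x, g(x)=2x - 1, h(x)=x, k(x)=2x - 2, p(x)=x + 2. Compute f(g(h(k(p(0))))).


p(0) = 2
k(2) = 2
h(2) = 2
g(2) = 3
f(3) = 6

6


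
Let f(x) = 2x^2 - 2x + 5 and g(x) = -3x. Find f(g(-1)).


g(-1) = 3
f(3) = 2*(3)^2 - 2*(3) + 5 = 17

17


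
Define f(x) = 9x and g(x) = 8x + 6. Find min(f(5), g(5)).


45


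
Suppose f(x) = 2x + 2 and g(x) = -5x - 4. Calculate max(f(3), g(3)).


f(3) = 8
g(3) = -19
max = 8

8


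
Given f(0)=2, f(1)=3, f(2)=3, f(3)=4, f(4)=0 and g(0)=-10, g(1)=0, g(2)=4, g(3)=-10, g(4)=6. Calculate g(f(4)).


f(4) = 0
g(0) = -10

-10


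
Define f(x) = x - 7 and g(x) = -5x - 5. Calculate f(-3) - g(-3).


-20


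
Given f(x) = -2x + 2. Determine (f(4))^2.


f(4) = -6
(-6)^2 = 36

36


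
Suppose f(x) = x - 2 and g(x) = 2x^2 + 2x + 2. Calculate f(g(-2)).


4


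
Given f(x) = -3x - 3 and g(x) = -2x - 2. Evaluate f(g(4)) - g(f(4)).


-1


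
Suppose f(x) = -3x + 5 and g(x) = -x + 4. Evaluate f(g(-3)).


g(-3) = 7
f(7) = -16

-16


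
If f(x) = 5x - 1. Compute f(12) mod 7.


f(12) = 59
59 mod 7 = 3

3


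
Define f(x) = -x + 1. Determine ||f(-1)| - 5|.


f(-1) = 2
|2| = 2
|2 - 5| = 3

3


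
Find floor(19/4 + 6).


19/4 = 4.75
4.75 + 6 = 10.75
floor(10.75) = 10

10


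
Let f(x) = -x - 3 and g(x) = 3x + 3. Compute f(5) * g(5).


f(5) = -8
g(5) = 18
Product = -144

-144


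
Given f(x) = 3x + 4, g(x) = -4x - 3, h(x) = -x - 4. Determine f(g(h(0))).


h(0) = -4
g(-4) = 13
f(13) = 43

43


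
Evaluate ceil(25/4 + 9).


25/4 = 6.25
6.25 + 9 = 15.25
ceil(15.25) = 16

16


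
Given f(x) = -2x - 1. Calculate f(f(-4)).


f(-4) = 7
f(7) = -15

-15


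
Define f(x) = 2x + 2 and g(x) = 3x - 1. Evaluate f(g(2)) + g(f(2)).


f(g(2)) = 12
g(f(2)) = 17
Sum = 29

29


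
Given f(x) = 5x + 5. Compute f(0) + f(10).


f(0) = 5
f(10) = 55
Sum = 60

60


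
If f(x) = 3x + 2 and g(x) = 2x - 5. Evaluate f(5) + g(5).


f(5) = 17
g(5) = 5
Sum = 22

22


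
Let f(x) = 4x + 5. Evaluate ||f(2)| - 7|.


f(2) = 13
|13| = 13
|13 - 7| = 6

6


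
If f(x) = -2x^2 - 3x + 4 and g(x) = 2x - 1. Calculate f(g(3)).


-61


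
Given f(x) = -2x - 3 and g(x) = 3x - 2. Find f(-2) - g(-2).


9


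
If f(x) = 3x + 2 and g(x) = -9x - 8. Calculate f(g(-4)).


g(-4) = 28
f(28) = 86

86


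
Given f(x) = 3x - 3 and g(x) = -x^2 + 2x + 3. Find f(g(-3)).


g(-3) = -12
f(-12) = -39

-39


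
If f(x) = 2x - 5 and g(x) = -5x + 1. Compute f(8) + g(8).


f(8) = 11
g(8) = -39
Sum = -28

-28


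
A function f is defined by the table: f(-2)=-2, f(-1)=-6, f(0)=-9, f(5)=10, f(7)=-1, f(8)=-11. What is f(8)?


Reading from the table at x = 8

-11


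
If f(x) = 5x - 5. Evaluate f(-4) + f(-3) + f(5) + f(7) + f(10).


f(-4) = -25
f(-3) = -20
f(5) = 20
f(7) = 30
f(10) = 45
Sum = 50

50


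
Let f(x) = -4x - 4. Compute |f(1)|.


8


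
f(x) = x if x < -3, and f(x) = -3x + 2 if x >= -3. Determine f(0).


0 satisfies x >= -3
f(0) = 2

2


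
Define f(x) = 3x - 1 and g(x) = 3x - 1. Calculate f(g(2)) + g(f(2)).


f(g(2)) = 14
g(f(2)) = 14
Sum = 28

28


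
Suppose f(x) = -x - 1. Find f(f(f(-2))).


f(-2) = 1
f(1) = -2
f(-2) = 1

1


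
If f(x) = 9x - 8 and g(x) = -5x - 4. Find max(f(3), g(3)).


f(3) = 19
g(3) = -19
max = 19

19


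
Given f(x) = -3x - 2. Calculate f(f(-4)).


f(-4) = 10
f(10) = -32

-32


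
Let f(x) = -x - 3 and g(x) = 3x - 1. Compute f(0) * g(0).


f(0) = -3
g(0) = -1
Product = 3

3


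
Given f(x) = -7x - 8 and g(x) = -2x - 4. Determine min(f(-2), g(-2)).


f(-2) = 6
g(-2) = 0
min = 0

0


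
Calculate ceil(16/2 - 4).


4


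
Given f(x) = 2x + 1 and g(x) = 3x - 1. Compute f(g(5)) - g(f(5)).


f(g(5)) = 29
g(f(5)) = 32
Difference = -3

-3


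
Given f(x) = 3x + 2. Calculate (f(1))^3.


f(1) = 5
(5)^3 = 125

125


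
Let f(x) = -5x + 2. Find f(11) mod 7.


f(11) = -53
-53 mod 7 = 3

3


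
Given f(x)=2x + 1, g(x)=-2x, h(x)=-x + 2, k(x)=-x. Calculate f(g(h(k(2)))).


k(2) = -2
h(-2) = 4
g(4) = -8
f(-8) = -15

-15


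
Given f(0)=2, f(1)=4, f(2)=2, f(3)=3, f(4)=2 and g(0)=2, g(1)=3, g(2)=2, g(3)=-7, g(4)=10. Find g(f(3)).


f(3) = 3
g(3) = -7

-7


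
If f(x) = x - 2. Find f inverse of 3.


Solve x - 2 = 3
x = (3 + 2) / 1 = 5

5


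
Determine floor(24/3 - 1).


24/3 = 8
8 - 1 = 7
floor(7) = 7

7


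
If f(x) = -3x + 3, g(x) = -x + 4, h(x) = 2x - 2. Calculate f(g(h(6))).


h(6) = 10
g(10) = -6
f(-6) = 21

21


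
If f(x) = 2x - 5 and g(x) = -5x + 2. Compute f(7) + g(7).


f(7) = 9
g(7) = -33
Sum = -24

-24


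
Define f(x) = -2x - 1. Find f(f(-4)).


-15


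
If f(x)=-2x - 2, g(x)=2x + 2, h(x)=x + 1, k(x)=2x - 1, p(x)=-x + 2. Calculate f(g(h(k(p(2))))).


p(2) = 0
k(0) = -1
h(-1) = 0
g(0) = 2
f(2) = -6

-6


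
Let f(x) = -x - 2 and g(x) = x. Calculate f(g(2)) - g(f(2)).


f(g(2)) = -4
g(f(2)) = -4
Difference = 0

0


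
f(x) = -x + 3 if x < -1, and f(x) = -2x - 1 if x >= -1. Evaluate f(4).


4 satisfies x >= -1
f(4) = -9

-9


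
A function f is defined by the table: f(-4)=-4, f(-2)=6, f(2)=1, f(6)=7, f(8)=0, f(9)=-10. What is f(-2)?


Reading from the table at x = -2

6


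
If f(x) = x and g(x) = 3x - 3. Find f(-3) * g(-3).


f(-3) = -3
g(-3) = -12
Product = 36

36


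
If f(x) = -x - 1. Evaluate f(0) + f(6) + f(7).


f(0) = -1
f(6) = -7
f(7) = -8
Sum = -16

-16


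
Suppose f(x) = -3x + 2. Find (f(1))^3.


f(1) = -1
(-1)^3 = -1

-1


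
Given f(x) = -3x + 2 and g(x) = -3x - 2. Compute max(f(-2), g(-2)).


f(-2) = 8
g(-2) = 4
max = 8

8


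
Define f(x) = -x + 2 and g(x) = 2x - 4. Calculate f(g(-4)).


g(-4) = -12
f(-12) = 14

14


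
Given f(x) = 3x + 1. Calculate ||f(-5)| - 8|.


f(-5) = -14
|-14| = 14
|14 - 8| = 6

6


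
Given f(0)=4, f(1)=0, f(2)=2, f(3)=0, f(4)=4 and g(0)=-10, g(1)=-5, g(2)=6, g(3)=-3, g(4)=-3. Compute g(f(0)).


f(0) = 4
g(4) = -3

-3


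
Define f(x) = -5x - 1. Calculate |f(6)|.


f(6) = -31
|-31| = 31

31


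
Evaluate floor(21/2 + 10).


21/2 = 10.5
10.5 + 10 = 20.5
floor(20.5) = 20

20


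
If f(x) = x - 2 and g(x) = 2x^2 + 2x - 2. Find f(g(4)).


g(4) = 38
f(38) = 36

36


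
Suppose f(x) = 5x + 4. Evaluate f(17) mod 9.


f(17) = 89
89 mod 9 = 8

8


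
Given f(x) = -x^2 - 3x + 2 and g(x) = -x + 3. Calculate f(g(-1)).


g(-1) = 4
f(4) = (-1)*(4)^2 - 3*(4) + 2 = -26

-26


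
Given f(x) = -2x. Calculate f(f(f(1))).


f(1) = -2
f(-2) = 4
f(4) = -8

-8


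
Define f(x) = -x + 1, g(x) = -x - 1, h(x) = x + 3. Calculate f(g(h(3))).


8


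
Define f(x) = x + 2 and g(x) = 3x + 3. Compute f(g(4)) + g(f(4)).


38


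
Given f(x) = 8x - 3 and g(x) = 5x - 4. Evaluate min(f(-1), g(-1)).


f(-1) = -11
g(-1) = -9
min = -11

-11


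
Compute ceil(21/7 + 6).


21/7 = 3
3 + 6 = 9
ceil(9) = 9

9


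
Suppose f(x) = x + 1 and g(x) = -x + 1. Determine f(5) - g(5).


f(5) = 6
g(5) = -4
Difference = 10

10


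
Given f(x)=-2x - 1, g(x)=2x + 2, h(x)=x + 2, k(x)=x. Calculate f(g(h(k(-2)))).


k(-2) = -2
h(-2) = 0
g(0) = 2
f(2) = -5

-5


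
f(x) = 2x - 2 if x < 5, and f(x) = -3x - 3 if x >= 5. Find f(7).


7 satisfies x >= 5
f(7) = -24

-24


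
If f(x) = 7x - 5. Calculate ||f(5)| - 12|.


f(5) = 30
|30| = 30
|30 - 12| = 18

18


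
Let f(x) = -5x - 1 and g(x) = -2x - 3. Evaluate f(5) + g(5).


f(5) = -26
g(5) = -13
Sum = -39

-39


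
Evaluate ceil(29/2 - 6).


29/2 = 14.5
14.5 - 6 = 8.5
ceil(8.5) = 9

9


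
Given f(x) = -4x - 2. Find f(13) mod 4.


f(13) = -54
-54 mod 4 = 2

2


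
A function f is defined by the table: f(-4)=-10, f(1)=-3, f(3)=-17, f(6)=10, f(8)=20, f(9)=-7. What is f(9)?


Reading from the table at x = 9

-7


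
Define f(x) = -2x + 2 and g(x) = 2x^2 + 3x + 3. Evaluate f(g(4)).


g(4) = 47
f(47) = -92

-92


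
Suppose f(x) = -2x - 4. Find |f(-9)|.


f(-9) = 14
|14| = 14

14


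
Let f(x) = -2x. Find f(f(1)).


4


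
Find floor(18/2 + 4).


13


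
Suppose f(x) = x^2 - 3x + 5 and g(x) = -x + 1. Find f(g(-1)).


g(-1) = 2
f(2) = 1*(2)^2 - 3*(2) + 5 = 3

3


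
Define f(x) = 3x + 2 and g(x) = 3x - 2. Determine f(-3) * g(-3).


f(-3) = -7
g(-3) = -11
Product = 77

77


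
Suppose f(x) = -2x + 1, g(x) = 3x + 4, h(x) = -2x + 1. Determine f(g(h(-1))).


-25


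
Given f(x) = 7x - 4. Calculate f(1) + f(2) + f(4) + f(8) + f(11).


f(1) = 3
f(2) = 10
f(4) = 24
f(8) = 52
f(11) = 73
Sum = 162

162


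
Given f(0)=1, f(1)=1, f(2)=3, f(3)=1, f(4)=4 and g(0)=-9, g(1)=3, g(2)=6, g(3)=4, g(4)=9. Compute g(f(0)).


f(0) = 1
g(1) = 3

3


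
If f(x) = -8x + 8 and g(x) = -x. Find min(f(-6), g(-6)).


f(-6) = 56
g(-6) = 6
min = 6

6


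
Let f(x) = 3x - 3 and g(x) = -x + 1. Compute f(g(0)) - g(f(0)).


-4


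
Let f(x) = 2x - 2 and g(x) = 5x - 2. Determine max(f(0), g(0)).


-2


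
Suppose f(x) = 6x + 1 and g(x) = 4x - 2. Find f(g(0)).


g(0) = -2
f(-2) = -11

-11


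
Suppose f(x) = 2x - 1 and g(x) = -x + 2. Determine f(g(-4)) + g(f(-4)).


f(g(-4)) = 11
g(f(-4)) = 11
Sum = 22

22


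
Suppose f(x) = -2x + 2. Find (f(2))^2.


f(2) = -2
(-2)^2 = 4

4


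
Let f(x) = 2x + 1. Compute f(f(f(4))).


f(4) = 9
f(9) = 19
f(19) = 39

39


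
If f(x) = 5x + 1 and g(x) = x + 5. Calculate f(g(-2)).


g(-2) = 3
f(3) = 16

16


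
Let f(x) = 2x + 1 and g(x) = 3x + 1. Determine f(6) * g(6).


f(6) = 13
g(6) = 19
Product = 247

247


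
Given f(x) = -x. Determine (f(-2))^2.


4


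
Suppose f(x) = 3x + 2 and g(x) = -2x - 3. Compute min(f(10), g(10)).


f(10) = 32
g(10) = -23
min = -23

-23


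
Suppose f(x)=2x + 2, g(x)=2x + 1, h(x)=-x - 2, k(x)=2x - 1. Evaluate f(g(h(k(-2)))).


k(-2) = -5
h(-5) = 3
g(3) = 7
f(7) = 16

16


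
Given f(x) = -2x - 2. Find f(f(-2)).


f(-2) = 2
f(2) = -6

-6


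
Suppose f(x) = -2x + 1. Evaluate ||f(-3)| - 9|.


f(-3) = 7
|7| = 7
|7 - 9| = 2

2


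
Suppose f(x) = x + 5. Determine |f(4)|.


f(4) = 9
|9| = 9

9


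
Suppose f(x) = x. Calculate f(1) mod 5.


1


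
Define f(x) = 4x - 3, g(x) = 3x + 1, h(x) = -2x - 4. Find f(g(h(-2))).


h(-2) = 0
g(0) = 1
f(1) = 1

1


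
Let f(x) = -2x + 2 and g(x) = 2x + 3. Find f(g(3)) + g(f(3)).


f(g(3)) = -16
g(f(3)) = -5
Sum = -21

-21


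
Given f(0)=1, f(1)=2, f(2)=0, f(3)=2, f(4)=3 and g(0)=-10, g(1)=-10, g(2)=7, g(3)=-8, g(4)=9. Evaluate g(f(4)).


-8


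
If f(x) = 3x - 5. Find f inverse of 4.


Solve 3x - 5 = 4
x = (4 + 5) / 3 = 3

3


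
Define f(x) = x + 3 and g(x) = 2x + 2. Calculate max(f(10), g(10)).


f(10) = 13
g(10) = 22
max = 22

22


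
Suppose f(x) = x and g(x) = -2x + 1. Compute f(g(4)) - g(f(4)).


f(g(4)) = -7
g(f(4)) = -7
Difference = 0

0


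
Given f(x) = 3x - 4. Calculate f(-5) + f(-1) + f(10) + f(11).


f(-5) = -19
f(-1) = -7
f(10) = 26
f(11) = 29
Sum = 29

29


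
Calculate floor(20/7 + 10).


20/7 = 2.8571
2.8571 + 10 = 12.8571
floor(12.8571) = 12

12


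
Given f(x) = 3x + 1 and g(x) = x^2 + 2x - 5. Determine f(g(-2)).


g(-2) = -5
f(-5) = -14

-14


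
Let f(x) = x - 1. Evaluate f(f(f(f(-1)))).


-5


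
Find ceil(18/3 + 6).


18/3 = 6
6 + 6 = 12
ceil(12) = 12

12


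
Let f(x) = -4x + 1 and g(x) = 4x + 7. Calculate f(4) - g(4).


f(4) = -15
g(4) = 23
Difference = -38

-38


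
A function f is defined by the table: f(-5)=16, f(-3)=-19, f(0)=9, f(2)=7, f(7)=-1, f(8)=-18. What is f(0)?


Reading from the table at x = 0

9


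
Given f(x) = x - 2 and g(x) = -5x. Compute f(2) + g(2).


f(2) = 0
g(2) = -10
Sum = -10

-10


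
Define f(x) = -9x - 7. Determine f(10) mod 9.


f(10) = -97
-97 mod 9 = 2

2


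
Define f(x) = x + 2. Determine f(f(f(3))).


f(3) = 5
f(5) = 7
f(7) = 9

9


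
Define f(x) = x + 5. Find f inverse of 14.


Solve x + 5 = 14
x = (14 - 5) / 1 = 9

9


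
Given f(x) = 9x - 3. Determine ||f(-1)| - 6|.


f(-1) = -12
|-12| = 12
|12 - 6| = 6

6


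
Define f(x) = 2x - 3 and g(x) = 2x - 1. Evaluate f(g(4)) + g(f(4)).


f(g(4)) = 11
g(f(4)) = 9
Sum = 20

20


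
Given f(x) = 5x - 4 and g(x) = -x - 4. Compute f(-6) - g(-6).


f(-6) = -34
g(-6) = 2
Difference = -36

-36


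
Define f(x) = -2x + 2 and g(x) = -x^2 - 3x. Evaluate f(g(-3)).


g(-3) = 0
f(0) = 2

2


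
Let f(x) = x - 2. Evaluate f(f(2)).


f(2) = 0
f(0) = -2

-2


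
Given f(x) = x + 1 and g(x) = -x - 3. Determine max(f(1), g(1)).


2


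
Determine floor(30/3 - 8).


30/3 = 10
10 - 8 = 2
floor(2) = 2

2


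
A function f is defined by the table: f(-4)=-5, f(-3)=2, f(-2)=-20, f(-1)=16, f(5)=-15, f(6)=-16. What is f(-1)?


Reading from the table at x = -1

16


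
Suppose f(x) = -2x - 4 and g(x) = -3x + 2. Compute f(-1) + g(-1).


f(-1) = -2
g(-1) = 5
Sum = 3

3


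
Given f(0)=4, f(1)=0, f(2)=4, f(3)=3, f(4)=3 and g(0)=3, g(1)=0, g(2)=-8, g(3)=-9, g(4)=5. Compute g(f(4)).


-9


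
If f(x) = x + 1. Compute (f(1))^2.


f(1) = 2
(2)^2 = 4

4


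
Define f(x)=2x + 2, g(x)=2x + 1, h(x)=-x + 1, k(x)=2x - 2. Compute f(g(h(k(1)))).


k(1) = 0
h(0) = 1
g(1) = 3
f(3) = 8

8


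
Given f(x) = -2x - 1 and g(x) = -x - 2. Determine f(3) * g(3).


35


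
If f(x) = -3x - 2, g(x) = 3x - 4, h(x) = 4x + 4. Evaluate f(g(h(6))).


h(6) = 28
g(28) = 80
f(80) = -242

-242


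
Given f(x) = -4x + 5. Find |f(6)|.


f(6) = -19
|-19| = 19

19


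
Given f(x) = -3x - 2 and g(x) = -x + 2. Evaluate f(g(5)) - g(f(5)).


-12


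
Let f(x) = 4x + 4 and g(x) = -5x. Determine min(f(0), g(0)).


f(0) = 4
g(0) = 0
min = 0

0


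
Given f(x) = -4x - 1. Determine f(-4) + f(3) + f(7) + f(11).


f(-4) = 15
f(3) = -13
f(7) = -29
f(11) = -45
Sum = -72

-72


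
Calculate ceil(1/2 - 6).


1/2 = 0.5
0.5 - 6 = -5.5
ceil(-5.5) = -5

-5


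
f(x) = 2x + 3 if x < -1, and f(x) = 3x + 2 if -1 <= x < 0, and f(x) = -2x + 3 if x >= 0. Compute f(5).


5 satisfies x >= 0
f(5) = -7

-7


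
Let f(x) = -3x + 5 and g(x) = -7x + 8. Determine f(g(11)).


g(11) = -69
f(-69) = 212

212


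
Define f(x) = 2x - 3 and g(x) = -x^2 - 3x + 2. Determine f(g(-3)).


g(-3) = 2
f(2) = 1

1


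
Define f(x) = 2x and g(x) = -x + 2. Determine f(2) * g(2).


f(2) = 4
g(2) = 0
Product = 0

0


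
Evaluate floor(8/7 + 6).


8/7 = 1.1429
1.1429 + 6 = 7.1429
floor(7.1429) = 7

7


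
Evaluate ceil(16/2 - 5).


16/2 = 8
8 - 5 = 3
ceil(3) = 3

3


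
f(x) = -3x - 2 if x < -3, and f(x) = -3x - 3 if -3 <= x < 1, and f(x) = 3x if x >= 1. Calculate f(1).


3


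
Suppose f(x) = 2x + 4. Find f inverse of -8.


Solve 2x + 4 = -8
x = (-8 - 4) / 2 = -6

-6


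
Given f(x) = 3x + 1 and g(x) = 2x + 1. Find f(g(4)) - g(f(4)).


1


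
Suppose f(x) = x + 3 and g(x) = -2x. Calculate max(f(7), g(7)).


f(7) = 10
g(7) = -14
max = 10

10


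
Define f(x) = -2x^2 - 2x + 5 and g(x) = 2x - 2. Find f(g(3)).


g(3) = 4
f(4) = (-2)*(4)^2 - 2*(4) + 5 = -35

-35


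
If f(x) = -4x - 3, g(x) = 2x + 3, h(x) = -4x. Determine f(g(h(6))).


h(6) = -24
g(-24) = -45
f(-45) = 177

177


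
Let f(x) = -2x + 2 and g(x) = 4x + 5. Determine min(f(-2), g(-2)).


f(-2) = 6
g(-2) = -3
min = -3

-3


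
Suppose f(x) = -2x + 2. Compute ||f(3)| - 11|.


f(3) = -4
|-4| = 4
|4 - 11| = 7

7


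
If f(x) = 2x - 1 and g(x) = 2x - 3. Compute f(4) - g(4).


f(4) = 7
g(4) = 5
Difference = 2

2


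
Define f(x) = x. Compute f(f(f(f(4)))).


f(4) = 4
f(4) = 4
f(4) = 4
f(4) = 4

4


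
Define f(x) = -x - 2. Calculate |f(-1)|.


f(-1) = -1
|-1| = 1

1


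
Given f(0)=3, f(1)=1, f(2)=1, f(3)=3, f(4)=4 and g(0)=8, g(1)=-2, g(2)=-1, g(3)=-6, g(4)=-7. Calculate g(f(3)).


f(3) = 3
g(3) = -6

-6


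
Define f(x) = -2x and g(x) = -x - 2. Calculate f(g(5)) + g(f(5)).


22


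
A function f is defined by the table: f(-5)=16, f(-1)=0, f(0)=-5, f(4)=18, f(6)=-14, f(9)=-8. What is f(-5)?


Reading from the table at x = -5

16


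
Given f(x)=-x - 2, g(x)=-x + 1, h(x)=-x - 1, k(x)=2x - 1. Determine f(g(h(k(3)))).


-9


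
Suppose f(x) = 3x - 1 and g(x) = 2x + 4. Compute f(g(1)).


g(1) = 6
f(6) = 17

17


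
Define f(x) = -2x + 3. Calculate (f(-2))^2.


f(-2) = 7
(7)^2 = 49

49


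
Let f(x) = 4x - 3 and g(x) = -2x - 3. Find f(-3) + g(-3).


f(-3) = -15
g(-3) = 3
Sum = -12

-12


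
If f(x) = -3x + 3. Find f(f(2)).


f(2) = -3
f(-3) = 12

12


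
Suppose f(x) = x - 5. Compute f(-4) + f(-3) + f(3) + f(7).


f(-4) = -9
f(-3) = -8
f(3) = -2
f(7) = 2
Sum = -17

-17


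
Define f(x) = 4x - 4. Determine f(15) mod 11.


f(15) = 56
56 mod 11 = 1

1


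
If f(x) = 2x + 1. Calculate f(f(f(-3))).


f(-3) = -5
f(-5) = -9
f(-9) = -17

-17


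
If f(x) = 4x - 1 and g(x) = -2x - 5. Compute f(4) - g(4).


f(4) = 15
g(4) = -13
Difference = 28

28


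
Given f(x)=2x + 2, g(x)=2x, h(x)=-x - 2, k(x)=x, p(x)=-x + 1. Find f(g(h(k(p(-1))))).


p(-1) = 2
k(2) = 2
h(2) = -4
g(-4) = -8
f(-8) = -14

-14


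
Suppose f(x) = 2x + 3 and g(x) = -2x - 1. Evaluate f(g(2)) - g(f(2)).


f(g(2)) = -7
g(f(2)) = -15
Difference = 8

8


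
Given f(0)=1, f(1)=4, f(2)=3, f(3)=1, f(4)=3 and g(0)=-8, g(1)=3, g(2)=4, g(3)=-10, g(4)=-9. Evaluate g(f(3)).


f(3) = 1
g(1) = 3

3


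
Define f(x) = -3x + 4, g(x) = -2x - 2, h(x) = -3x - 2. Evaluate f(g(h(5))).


h(5) = -17
g(-17) = 32
f(32) = -92

-92


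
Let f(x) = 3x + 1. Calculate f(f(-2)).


-14


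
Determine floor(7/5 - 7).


7/5 = 1.4
1.4 - 7 = -5.6
floor(-5.6) = -6

-6


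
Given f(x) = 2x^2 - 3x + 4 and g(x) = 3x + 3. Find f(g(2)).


g(2) = 9
f(9) = 2*(9)^2 - 3*(9) + 4 = 139

139


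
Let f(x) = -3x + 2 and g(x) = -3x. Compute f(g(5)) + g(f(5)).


f(g(5)) = 47
g(f(5)) = 39
Sum = 86

86


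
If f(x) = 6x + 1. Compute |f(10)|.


f(10) = 61
|61| = 61

61


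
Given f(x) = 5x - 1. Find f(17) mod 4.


f(17) = 84
84 mod 4 = 0

0


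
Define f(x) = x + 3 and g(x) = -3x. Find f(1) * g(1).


f(1) = 4
g(1) = -3
Product = -12

-12


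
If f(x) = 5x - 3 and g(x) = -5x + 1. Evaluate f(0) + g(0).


f(0) = -3
g(0) = 1
Sum = -2

-2


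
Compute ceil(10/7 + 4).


10/7 = 1.4286
1.4286 + 4 = 5.4286
ceil(5.4286) = 6

6


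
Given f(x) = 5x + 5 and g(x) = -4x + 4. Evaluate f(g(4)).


g(4) = -12
f(-12) = -55

-55


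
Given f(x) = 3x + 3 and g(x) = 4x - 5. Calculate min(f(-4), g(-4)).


-21


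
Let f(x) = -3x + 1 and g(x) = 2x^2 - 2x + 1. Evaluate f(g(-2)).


g(-2) = 13
f(13) = -38

-38


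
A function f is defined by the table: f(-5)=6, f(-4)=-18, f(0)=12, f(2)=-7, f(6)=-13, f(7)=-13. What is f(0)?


Reading from the table at x = 0

12


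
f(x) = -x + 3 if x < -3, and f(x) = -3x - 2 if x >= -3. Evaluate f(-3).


-3 satisfies x >= -3
f(-3) = 7

7


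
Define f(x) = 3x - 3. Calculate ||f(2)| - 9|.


f(2) = 3
|3| = 3
|3 - 9| = 6

6


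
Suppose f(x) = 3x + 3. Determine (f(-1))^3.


f(-1) = 0
(0)^3 = 0

0


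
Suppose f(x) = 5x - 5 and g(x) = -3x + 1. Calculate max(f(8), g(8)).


f(8) = 35
g(8) = -23
max = 35

35


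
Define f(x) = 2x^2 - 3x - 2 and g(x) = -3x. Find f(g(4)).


322


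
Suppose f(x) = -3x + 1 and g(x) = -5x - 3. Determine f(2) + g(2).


f(2) = -5
g(2) = -13
Sum = -18

-18


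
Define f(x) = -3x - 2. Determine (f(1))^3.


f(1) = -5
(-5)^3 = -125

-125


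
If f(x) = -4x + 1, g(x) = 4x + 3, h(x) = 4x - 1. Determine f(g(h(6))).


h(6) = 23
g(23) = 95
f(95) = -379

-379


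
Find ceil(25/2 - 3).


25/2 = 12.5
12.5 - 3 = 9.5
ceil(9.5) = 10

10


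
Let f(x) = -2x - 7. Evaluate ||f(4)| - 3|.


f(4) = -15
|-15| = 15
|15 - 3| = 12

12


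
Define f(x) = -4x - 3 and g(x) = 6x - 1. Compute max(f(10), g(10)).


f(10) = -43
g(10) = 59
max = 59

59


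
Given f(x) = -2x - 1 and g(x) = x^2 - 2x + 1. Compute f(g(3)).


-9


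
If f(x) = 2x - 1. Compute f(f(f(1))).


1


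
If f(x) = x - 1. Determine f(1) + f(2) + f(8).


f(1) = 0
f(2) = 1
f(8) = 7
Sum = 8

8


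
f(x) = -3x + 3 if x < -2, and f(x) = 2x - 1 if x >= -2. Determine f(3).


3 satisfies x >= -2
f(3) = 5

5


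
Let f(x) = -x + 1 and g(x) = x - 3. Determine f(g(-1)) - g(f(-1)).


f(g(-1)) = 5
g(f(-1)) = -1
Difference = 6

6


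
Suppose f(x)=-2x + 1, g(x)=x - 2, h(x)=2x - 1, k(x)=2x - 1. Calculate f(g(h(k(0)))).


k(0) = -1
h(-1) = -3
g(-3) = -5
f(-5) = 11

11


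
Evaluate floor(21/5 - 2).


21/5 = 4.2
4.2 - 2 = 2.2
floor(2.2) = 2

2


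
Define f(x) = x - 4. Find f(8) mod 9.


f(8) = 4
4 mod 9 = 4

4


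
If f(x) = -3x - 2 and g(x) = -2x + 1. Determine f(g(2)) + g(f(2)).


f(g(2)) = 7
g(f(2)) = 17
Sum = 24

24


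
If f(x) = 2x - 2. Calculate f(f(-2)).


f(-2) = -6
f(-6) = -14

-14


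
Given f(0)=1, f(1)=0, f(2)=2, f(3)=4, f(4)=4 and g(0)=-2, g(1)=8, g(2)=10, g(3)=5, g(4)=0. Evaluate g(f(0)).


f(0) = 1
g(1) = 8

8


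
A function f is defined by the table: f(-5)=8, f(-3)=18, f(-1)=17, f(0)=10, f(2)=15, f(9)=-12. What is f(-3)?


18


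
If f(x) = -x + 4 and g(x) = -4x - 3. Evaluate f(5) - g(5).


f(5) = -1
g(5) = -23
Difference = 22

22


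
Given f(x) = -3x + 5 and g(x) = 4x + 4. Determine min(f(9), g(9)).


f(9) = -22
g(9) = 40
min = -22

-22


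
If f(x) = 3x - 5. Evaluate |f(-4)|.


f(-4) = -17
|-17| = 17

17


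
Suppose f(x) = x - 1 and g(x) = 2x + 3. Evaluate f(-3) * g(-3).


f(-3) = -4
g(-3) = -3
Product = 12

12


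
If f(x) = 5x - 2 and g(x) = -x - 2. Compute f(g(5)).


g(5) = -7
f(-7) = -37

-37


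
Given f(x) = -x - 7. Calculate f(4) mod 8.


f(4) = -11
-11 mod 8 = 5

5


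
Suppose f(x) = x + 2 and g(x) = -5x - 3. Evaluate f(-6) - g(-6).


f(-6) = -4
g(-6) = 27
Difference = -31

-31


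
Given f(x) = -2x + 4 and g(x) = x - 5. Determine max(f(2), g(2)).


f(2) = 0
g(2) = -3
max = 0

0


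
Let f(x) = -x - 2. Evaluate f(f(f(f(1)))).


f(1) = -3
f(-3) = 1
f(1) = -3
f(-3) = 1

1


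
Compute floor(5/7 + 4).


5/7 = 0.7143
0.7143 + 4 = 4.7143
floor(4.7143) = 4

4


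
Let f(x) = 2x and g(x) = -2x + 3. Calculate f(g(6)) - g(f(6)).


f(g(6)) = -18
g(f(6)) = -21
Difference = 3

3


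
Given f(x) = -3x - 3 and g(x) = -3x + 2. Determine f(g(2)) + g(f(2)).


f(g(2)) = 9
g(f(2)) = 29
Sum = 38

38


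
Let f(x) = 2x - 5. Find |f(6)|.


f(6) = 7
|7| = 7

7


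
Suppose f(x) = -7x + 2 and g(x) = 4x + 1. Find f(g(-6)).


163


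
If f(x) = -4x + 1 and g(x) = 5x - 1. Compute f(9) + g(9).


f(9) = -35
g(9) = 44
Sum = 9

9


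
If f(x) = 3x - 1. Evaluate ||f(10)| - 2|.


f(10) = 29
|29| = 29
|29 - 2| = 27

27


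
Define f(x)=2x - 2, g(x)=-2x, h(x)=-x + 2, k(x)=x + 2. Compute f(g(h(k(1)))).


k(1) = 3
h(3) = -1
g(-1) = 2
f(2) = 2

2


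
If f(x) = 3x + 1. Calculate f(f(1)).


f(1) = 4
f(4) = 13

13


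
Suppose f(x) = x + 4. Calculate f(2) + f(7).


f(2) = 6
f(7) = 11
Sum = 17

17


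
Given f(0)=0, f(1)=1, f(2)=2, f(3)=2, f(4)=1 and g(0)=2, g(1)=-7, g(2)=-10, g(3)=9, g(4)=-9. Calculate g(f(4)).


f(4) = 1
g(1) = -7

-7


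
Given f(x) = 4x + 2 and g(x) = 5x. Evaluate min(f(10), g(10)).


f(10) = 42
g(10) = 50
min = 42

42


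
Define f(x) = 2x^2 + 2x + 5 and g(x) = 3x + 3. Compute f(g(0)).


g(0) = 3
f(3) = 2*(3)^2 + 2*(3) + 5 = 29

29


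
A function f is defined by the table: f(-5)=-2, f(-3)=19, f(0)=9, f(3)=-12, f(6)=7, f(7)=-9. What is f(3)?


Reading from the table at x = 3

-12


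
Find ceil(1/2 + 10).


1/2 = 0.5
0.5 + 10 = 10.5
ceil(10.5) = 11

11


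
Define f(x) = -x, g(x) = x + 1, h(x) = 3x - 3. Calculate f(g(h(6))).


h(6) = 15
g(15) = 16
f(16) = -16

-16


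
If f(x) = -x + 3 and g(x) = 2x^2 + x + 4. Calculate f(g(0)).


g(0) = 4
f(4) = -1

-1


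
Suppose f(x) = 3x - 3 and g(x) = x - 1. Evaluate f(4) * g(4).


f(4) = 9
g(4) = 3
Product = 27

27


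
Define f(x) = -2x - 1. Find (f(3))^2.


f(3) = -7
(-7)^2 = 49

49


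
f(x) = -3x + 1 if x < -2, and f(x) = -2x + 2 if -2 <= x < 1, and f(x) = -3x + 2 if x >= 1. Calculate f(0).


0 satisfies -2 <= x < 1
f(0) = 2

2


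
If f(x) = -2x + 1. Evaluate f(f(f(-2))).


19


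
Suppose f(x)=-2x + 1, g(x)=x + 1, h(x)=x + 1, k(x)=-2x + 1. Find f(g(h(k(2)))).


k(2) = -3
h(-3) = -2
g(-2) = -1
f(-1) = 3

3


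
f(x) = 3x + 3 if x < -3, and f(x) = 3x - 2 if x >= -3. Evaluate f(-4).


-4 satisfies x < -3
f(-4) = -9

-9


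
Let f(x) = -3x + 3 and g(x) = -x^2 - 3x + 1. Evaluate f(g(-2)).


g(-2) = 3
f(3) = -6

-6


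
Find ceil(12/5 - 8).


12/5 = 2.4
2.4 - 8 = -5.6
ceil(-5.6) = -5

-5


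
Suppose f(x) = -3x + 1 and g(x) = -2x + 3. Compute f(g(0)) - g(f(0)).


f(g(0)) = -8
g(f(0)) = 1
Difference = -9

-9


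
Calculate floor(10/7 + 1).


10/7 = 1.4286
1.4286 + 1 = 2.4286
floor(2.4286) = 2

2


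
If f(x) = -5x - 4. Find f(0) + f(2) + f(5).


f(0) = -4
f(2) = -14
f(5) = -29
Sum = -47

-47


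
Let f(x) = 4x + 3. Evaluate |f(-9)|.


f(-9) = -33
|-33| = 33

33


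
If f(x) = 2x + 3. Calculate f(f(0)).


9


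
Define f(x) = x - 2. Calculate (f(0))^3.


f(0) = -2
(-2)^3 = -8

-8


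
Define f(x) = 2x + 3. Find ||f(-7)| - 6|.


5


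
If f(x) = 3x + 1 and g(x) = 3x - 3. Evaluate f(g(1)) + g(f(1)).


f(g(1)) = 1
g(f(1)) = 9
Sum = 10

10


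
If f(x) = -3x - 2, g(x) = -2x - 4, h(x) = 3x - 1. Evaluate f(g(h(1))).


h(1) = 2
g(2) = -8
f(-8) = 22

22


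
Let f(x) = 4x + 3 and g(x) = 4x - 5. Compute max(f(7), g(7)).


31


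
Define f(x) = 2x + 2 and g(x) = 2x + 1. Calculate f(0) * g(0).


f(0) = 2
g(0) = 1
Product = 2

2


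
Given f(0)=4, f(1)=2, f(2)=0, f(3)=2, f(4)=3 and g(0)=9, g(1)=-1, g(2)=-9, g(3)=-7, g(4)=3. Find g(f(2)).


9


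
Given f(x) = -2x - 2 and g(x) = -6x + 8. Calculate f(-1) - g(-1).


f(-1) = 0
g(-1) = 14
Difference = -14

-14


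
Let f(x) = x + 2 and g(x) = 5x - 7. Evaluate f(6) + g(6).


f(6) = 8
g(6) = 23
Sum = 31

31


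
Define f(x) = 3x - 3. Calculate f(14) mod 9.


f(14) = 39
39 mod 9 = 3

3


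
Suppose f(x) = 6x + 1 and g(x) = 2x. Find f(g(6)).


73


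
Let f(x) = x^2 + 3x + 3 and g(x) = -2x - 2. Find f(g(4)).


g(4) = -10
f(-10) = 1*(-10)^2 + 3*(-10) + 3 = 73

73


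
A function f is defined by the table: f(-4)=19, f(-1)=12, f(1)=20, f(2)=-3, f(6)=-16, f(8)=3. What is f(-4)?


Reading from the table at x = -4

19


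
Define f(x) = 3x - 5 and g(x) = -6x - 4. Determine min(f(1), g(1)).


f(1) = -2
g(1) = -10
min = -10

-10


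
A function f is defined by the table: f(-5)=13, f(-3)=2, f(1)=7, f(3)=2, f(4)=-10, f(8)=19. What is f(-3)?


Reading from the table at x = -3

2


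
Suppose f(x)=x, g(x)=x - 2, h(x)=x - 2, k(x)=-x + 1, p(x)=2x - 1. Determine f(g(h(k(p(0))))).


p(0) = -1
k(-1) = 2
h(2) = 0
g(0) = -2
f(-2) = -2

-2


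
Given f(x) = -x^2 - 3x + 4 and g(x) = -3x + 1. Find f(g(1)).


g(1) = -2
f(-2) = (-1)*(-2)^2 - 3*(-2) + 4 = 6

6


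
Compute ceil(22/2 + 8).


19


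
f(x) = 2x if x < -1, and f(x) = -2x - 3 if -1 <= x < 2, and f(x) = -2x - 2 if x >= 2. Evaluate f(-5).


-5 satisfies x < -1
f(-5) = -10

-10


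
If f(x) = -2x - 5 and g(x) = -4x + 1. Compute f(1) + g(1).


f(1) = -7
g(1) = -3
Sum = -10

-10


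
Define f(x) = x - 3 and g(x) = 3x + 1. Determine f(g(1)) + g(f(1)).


f(g(1)) = 1
g(f(1)) = -5
Sum = -4

-4


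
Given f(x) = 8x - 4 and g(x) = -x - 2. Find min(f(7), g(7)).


f(7) = 52
g(7) = -9
min = -9

-9


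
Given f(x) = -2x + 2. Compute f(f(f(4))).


f(4) = -6
f(-6) = 14
f(14) = -26

-26
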